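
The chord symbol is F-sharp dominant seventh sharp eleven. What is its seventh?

F-sharp dominant seventh sharp eleven is built on F-sharp; its 7th is a minor 7th above the root.
A seventh above F uses the letter E, and the minor 7th above F-sharp is E.

E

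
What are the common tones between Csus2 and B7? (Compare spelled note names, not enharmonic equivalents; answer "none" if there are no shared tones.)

none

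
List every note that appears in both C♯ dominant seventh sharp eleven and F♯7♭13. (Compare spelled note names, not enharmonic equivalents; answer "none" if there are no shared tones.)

C♯ dominant seventh sharp eleven: C# E# G# B F##
F♯7♭13: F# A# C# E D
Common to both → C#.

C#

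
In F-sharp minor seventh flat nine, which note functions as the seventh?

Root of F-sharp minor seventh flat nine = F-sharp. The 7th is a minor 7th: F-sharp up a minor 7th → E.

E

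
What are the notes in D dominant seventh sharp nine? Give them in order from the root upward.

D dominant seventh sharp nine: dominant seventh sharp nine on D.
- root: D
- major 3rd: F-sharp
- perfect 5th: A
- minor 7th: C
- augmented 9th: E-sharp

D  F-sharp  A  C  E-sharp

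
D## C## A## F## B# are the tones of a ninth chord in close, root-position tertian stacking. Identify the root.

Stacking in thirds gives B# – D## – F## – A## – C##, so B# is the root — B# major ninth.

B#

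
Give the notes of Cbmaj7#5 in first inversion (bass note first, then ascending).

Eb  G  Bb  Cb

Cbmaj7#5 = Cb–Eb–G–Bb; first inversion → third (Eb) lowest.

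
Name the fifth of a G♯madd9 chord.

Root of G♯madd9 = G♯. The 5th is a perfect 5th: G♯ up a perfect 5th → D♯.

D♯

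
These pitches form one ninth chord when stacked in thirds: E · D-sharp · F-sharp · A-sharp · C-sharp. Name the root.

Stacking in thirds gives D-sharp – F-sharp – A-sharp – C-sharp – E, so D-sharp is the root — D-sharp minor seventh flat nine.

D-sharp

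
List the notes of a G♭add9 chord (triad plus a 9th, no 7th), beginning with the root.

Gb – Bb – Db – Ab

G♭add9: added-ninth on Gb.
root → Gb
3rd (major 3rd) → Bb
5th (perfect 5th) → Db
9th (major 9th) → Ab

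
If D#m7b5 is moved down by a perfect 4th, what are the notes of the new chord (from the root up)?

A perfect 4th down from D♯ is A♯, so the new chord is A♯ half-diminished seventh.
A♯ — root
C♯ — minor 3rd
E — diminished 5th
G♯ — minor 7th

A♯, C♯, E, G♯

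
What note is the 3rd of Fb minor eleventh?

Root of Fb minor eleventh = F-flat. The 3rd is a minor 3rd: F-flat up a minor 3rd → A-double-flat.

A-double-flat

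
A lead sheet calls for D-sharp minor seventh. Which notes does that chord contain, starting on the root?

D-sharp minor seventh is a minor seventh built on D-sharp.
- root: D-sharp
- minor 3rd: F-sharp
- perfect 5th: A-sharp
- minor 7th: C-sharp

D-sharp, F-sharp, A-sharp, C-sharp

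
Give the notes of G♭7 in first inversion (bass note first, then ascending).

B♭ D♭ F♭ G♭

In root position, G♭7 is G♭–B♭–D♭–F♭.
First inversion puts the third (B♭) in the bass.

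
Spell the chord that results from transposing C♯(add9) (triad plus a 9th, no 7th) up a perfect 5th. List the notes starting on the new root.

G♯ B♯ D♯ A♯

C♯ up a perfect 5th → G♯. New chord: G♯ added-ninth.
G♯ — root
B♯ — major 3rd
D♯ — perfect 5th
A♯ — major 9th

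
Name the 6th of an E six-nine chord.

C#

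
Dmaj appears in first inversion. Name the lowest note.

F#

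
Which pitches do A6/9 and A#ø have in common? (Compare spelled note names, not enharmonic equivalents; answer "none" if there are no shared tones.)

C#, E

A6/9: A C# E F# B
A#ø: A# C# E G#
Common to both → C#, E.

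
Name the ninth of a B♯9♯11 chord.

B♯9♯11 is built on B#; its 9th is a major 9th above the root.
A second above B uses the letter C, and the major 9th above B# is C##.

C##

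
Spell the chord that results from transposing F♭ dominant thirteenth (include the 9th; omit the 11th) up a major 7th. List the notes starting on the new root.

Transposed root: F-flat → E-flat (major 7th up). So we spell E-flat dominant thirteenth:
E-flat — root
G — major 3rd
B-flat — perfect 5th
D-flat — minor 7th
F — major 9th
C — major 13th

E-flat, G, B-flat, D-flat, F, C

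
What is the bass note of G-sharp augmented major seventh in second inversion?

D-double-sharp

G-sharp augmented major seventh = G-sharp–B-sharp–D-double-sharp–F-double-sharp. Second inversion → fifth in the bass = D-double-sharp.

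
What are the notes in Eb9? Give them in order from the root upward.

Eb, G, Bb, Db, F

Eb9: dominant ninth on Eb.
Root: Eb
Major 3rd (3rd): G
Perfect 5th (5th): Bb
Minor 7th (7th): Db
Major 9th (9th): F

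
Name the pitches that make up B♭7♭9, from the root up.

Bb, D, F, Ab, Cb

B♭7♭9 is a dominant seventh flat nine built on Bb.
- root: Bb
- major 3rd: D
- perfect 5th: F
- minor 7th: Ab
- minor 9th: Cb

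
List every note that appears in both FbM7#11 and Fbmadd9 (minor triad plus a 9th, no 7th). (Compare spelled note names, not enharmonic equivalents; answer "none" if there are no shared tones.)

FbM7#11 = F♭, A♭, C♭, E♭, B♭.
Fbmadd9 = F♭, A𝄫, C♭, G♭.
Shared: F♭, C♭.

F♭, C♭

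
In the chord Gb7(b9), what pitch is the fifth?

Db

Gb7(b9) is built on Gb; its 5th is a perfect 5th above the root.
A fifth above G uses the letter D, and the perfect 5th above Gb is Db.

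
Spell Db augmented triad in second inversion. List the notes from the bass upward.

A, Db, F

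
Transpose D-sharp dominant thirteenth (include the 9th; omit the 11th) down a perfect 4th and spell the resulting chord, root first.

D-sharp down a perfect 4th → A-sharp. New chord: A-sharp dominant thirteenth.
A-sharp — root
C-double-sharp — major 3rd
E-sharp — perfect 5th
G-sharp — minor 7th
B-sharp — major 9th
F-double-sharp — major 13th

A-sharp C-double-sharp E-sharp G-sharp B-sharp F-double-sharp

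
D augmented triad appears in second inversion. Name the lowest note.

A-sharp

D augmented triad in root position is D–F-sharp–A-sharp.
Second inversion places the fifth in the bass, which is A-sharp.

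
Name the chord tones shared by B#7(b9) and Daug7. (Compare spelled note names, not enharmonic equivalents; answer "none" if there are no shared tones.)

B#7(b9) = B♯, D𝄪, F𝄪, A♯, C♯.
Daug7 = D, F♯, A♯, C.
Shared: A♯.

A♯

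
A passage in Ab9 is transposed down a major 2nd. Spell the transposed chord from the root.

Ab down a major 2nd → Gb. New chord: Gb dominant ninth.
Gb — root
Bb — major 3rd
Db — perfect 5th
Fb — minor 7th
Ab — major 9th

Gb  Bb  Db  Fb  Ab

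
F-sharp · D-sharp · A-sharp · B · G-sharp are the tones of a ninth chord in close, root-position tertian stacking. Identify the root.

Arranged so that each adjacent pair is a third by letter name: G-sharp – B – D-sharp – F-sharp – A-sharp.
The bottom of that stack, G-sharp, is the root (this is G-sharp minor ninth).

G-sharp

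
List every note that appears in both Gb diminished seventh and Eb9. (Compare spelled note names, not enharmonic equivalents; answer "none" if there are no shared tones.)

none

Gb diminished seventh = Gb, Bbb, Dbb, Fbb.
Eb9 = Eb, G, Bb, Db, F.
Shared: none.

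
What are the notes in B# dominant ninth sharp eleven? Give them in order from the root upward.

B#, D##, F##, A#, C##, E##

B# dominant ninth sharp eleven: dominant ninth sharp eleven on B#.
B# — root
D## — major 3rd
F## — perfect 5th
A# — minor 7th
C## — major 9th
E## — augmented 11th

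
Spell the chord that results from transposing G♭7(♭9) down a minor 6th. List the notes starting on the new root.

Gb down a minor 6th → Bb. New chord: Bb dominant seventh flat nine.
- root: Bb
- major 3rd: D
- perfect 5th: F
- minor 7th: Ab
- minor 9th: Cb

Bb, D, F, Ab, Cb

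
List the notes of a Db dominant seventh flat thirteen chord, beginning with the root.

Db  F  Ab  Cb  Bbb

Db dominant seventh flat thirteen: dominant seventh flat thirteen on Db.
Db — root
F — major 3rd
Ab — perfect 5th
Cb — minor 7th
Bbb — minor 13th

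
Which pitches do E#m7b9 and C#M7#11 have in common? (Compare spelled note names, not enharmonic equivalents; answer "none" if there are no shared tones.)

E#m7b9 = E#, G#, B#, D#, F#.
C#M7#11 = C#, E#, G#, B#, F##.
Shared: E#, G#, B#.

E#, G#, B#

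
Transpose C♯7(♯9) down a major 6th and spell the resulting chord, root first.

E, G#, B, D, F##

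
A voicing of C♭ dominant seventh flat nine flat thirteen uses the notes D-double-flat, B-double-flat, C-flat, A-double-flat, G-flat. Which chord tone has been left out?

C♭ dominant seventh flat nine flat thirteen = C-flat, E-flat, G-flat, B-double-flat, D-double-flat, A-double-flat. The voicing lacks the 3rd (major 3rd), E-flat.

E-flat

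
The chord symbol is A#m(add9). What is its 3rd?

C#

A#m(add9) is built on A#; its 3rd is a minor 3rd above the root.
A third above A uses the letter C, and the minor 3rd above A# is C#.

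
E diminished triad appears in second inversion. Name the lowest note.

B-flat

E diminished triad = E–G–B-flat. Second inversion → fifth in the bass = B-flat.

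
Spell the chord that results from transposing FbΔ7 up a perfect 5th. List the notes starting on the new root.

Transposed root: Fb → Cb (perfect 5th up). So we spell Cb major seventh:
Cb — root
Eb — major 3rd
Gb — perfect 5th
Bb — major 7th

Cb – Eb – Gb – Bb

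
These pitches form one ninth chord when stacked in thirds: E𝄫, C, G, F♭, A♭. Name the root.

Stacking in thirds gives F♭ – A♭ – C – E𝄫 – G, so F♭ is the root — F♭ dominant seventh sharp nine sharp five.

F♭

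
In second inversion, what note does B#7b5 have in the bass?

F♯

B#7b5 in root position is B♯–D𝄪–F♯–A♯.
Second inversion places the fifth in the bass, which is F♯.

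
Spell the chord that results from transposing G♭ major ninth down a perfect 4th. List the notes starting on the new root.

Db F Ab C Eb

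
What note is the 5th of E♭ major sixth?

E♭ major sixth is built on E-flat; its 5th is a perfect 5th above the root.
A fifth above E uses the letter B, and the perfect 5th above E-flat is B-flat.

B-flat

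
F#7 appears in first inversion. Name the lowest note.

A♯

F#7 = F♯–A♯–C♯–E. First inversion → third in the bass = A♯.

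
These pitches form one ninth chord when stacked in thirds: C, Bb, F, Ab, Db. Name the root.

Arranged so that each adjacent pair is a third by letter name: Bb – Db – F – Ab – C.
The bottom of that stack, Bb, is the root (this is Bb minor ninth).

Bb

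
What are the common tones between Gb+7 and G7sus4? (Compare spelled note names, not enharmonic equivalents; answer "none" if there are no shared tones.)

D

Gb+7: Gb Bb D Fb
G7sus4: G C D F
Common to both → D.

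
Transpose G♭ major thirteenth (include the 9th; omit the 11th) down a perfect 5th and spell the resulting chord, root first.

Cb, Eb, Gb, Bb, Db, Ab

Gb down a perfect 5th → Cb. New chord: Cb major thirteenth.
root → Cb
3rd (major 3rd) → Eb
5th (perfect 5th) → Gb
7th (major 7th) → Bb
9th (major 9th) → Db
13th (major 13th) → Ab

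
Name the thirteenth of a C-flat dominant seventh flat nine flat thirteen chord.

Abb

C-flat dominant seventh flat nine flat thirteen is built on Cb; its 13th is a minor 13th above the root.
A sixth above C uses the letter A, and the minor 13th above Cb is Abb.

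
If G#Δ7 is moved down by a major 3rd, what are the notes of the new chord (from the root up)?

G♯ down a major 3rd → E. New chord: E major seventh.
Root: E
Major 3rd (3rd): G♯
Perfect 5th (5th): B
Major 7th (7th): D♯

E, G♯, B, D♯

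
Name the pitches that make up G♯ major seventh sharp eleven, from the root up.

G♯ major seventh sharp eleven: major seventh sharp eleven on G#.
G# — root
B# — major 3rd
D# — perfect 5th
F## — major 7th
C## — augmented 11th

G# – B# – D# – F## – C##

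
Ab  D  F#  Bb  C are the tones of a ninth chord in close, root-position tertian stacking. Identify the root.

Stacking in thirds gives Bb – D – F# – Ab – C, so Bb is the root — Bb dominant ninth sharp five.

Bb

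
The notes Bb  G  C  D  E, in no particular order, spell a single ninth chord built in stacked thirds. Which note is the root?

C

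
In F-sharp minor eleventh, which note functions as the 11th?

F-sharp minor eleventh is built on F-sharp; its 11th is a perfect 11th above the root.
A fourth above F uses the letter B, and the perfect 11th above F-sharp is B.

B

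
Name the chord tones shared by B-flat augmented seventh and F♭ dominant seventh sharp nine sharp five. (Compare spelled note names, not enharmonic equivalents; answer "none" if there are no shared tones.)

B-flat augmented seventh = Bb, D, F#, Ab.
F♭ dominant seventh sharp nine sharp five = Fb, Ab, C, Ebb, G.
Shared: Ab.

Ab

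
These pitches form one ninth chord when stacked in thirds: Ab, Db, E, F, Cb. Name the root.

Db

Arranged so that each adjacent pair is a third by letter name: Db – F – Ab – Cb – E.
The bottom of that stack, Db, is the root (this is Db dominant seventh sharp nine).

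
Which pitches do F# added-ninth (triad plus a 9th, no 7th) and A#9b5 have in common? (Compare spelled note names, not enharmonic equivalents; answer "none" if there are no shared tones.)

A♯ – G♯

F# added-ninth = F♯, A♯, C♯, G♯.
A#9b5 = A♯, C𝄪, E, G♯, B♯.
Shared: A♯, G♯.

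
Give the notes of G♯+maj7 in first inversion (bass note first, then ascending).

In root position, G♯+maj7 is G♯–B♯–D𝄪–F𝄪.
First inversion puts the third (B♯) in the bass.

B♯, D𝄪, F𝄪, G♯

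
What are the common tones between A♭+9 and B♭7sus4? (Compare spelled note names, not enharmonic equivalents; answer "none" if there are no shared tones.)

Ab – Bb

A♭+9: Ab C E Gb Bb
B♭7sus4: Bb Eb F Ab
Common to both → Ab, Bb.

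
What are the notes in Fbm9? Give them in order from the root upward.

Root Fb, quality minor ninth:
Root: Fb
Minor 3rd (3rd): Abb
Perfect 5th (5th): Cb
Minor 7th (7th): Ebb
Major 9th (9th): Gb

Fb, Abb, Cb, Ebb, Gb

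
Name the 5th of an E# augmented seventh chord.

Root of E# augmented seventh = E-sharp. The 5th is an augmented 5th: E-sharp up an augmented 5th → B-double-sharp.

B-double-sharp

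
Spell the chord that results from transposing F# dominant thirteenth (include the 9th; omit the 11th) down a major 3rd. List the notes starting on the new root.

D, F-sharp, A, C, E, B

A major 3rd down from F-sharp is D, so the new chord is D dominant thirteenth.
Root: D
Major 3rd (3rd): F-sharp
Perfect 5th (5th): A
Minor 7th (7th): C
Major 9th (9th): E
Major 13th (13th): B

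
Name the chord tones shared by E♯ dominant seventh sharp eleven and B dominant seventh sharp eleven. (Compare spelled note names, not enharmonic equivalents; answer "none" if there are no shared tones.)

E♯ dominant seventh sharp eleven: E-sharp G-double-sharp B-sharp D-sharp A-double-sharp
B dominant seventh sharp eleven: B D-sharp F-sharp A E-sharp
Common to both → E-sharp, D-sharp.

E-sharp, D-sharp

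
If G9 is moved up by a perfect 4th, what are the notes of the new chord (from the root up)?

C – E – G – B♭ – D

A perfect 4th up from G is C, so the new chord is C dominant ninth.
Root: C
Major 3rd (3rd): E
Perfect 5th (5th): G
Minor 7th (7th): B♭
Major 9th (9th): D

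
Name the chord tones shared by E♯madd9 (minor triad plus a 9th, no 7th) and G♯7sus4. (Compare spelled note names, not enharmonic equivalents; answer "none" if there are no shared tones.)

E♯madd9: E# G# B# F##
G♯7sus4: G# C# D# F#
Common to both → G#.

G#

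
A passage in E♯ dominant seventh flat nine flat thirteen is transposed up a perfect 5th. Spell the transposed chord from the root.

B-sharp D-double-sharp F-double-sharp A-sharp C-sharp G-sharp

Transposed root: E-sharp → B-sharp (perfect 5th up). So we spell B-sharp dominant seventh flat nine flat thirteen:
- root: B-sharp
- major 3rd: D-double-sharp
- perfect 5th: F-double-sharp
- minor 7th: A-sharp
- minor 9th: C-sharp
- minor 13th: G-sharp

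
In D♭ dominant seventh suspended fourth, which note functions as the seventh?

Cb

D♭ dominant seventh suspended fourth is built on Db; its 7th is a minor 7th above the root.
A seventh above D uses the letter C, and the minor 7th above Db is Cb.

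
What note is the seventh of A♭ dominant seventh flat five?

Gb

Root of A♭ dominant seventh flat five = Ab. The 7th is a minor 7th: Ab up a minor 7th → Gb.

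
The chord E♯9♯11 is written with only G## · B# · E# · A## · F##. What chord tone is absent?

D#

E♯9♯11 = E#, G##, B#, D#, F##, A##. The voicing lacks the 7th (minor 7th), D#.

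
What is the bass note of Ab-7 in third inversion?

Gb

Ab-7 = Ab–Cb–Eb–Gb. Third inversion → seventh in the bass = Gb.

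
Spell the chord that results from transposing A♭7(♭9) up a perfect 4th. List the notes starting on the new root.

Db, F, Ab, Cb, Ebb

Transposed root: Ab → Db (perfect 4th up). So we spell Db dominant seventh flat nine:
- root: Db
- major 3rd: F
- perfect 5th: Ab
- minor 7th: Cb
- minor 9th: Ebb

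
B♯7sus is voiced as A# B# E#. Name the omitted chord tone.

F##

B♯7sus = B#, E#, F##, A#. The voicing lacks the 5th (perfect 5th), F##.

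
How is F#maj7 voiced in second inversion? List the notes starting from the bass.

In root position, F#maj7 is F#–A#–C#–E#.
Second inversion puts the fifth (C#) in the bass.

C#, E#, F#, A#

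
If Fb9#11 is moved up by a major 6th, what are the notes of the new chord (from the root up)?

A major 6th up from F♭ is D♭, so the new chord is D♭ dominant ninth sharp eleven.
- root: D♭
- major 3rd: F
- perfect 5th: A♭
- minor 7th: C♭
- major 9th: E♭
- augmented 11th: G

D♭, F, A♭, C♭, E♭, G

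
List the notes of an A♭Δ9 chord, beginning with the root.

Root Ab, quality major ninth:
- root: Ab
- major 3rd: C
- perfect 5th: Eb
- major 7th: G
- major 9th: Bb

Ab – C – Eb – G – Bb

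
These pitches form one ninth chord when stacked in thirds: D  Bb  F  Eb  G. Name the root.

Stacking in thirds gives Eb – G – Bb – D – F, so Eb is the root — Eb major ninth.

Eb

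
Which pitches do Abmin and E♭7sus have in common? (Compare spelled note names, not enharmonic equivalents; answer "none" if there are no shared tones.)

Abmin: A♭ C♭ E♭
E♭7sus: E♭ A♭ B♭ D♭
Common to both → A♭, E♭.

A♭, E♭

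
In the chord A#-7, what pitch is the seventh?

Root of A#-7 = A#. The 7th is a minor 7th: A# up a minor 7th → G#.

G#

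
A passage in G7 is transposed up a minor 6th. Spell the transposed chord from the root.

A minor 6th up from G is Eb, so the new chord is Eb dominant seventh.
Eb — root
G — major 3rd
Bb — perfect 5th
Db — minor 7th

Eb – G – Bb – Db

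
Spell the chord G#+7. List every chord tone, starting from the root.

G♯ – B♯ – D𝄪 – F♯

G#+7 is an augmented seventh built on G♯.
root → G♯
3rd (major 3rd) → B♯
5th (augmented 5th) → D𝄪
7th (minor 7th) → F♯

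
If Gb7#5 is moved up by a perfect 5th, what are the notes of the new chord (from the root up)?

Transposed root: Gb → Db (perfect 5th up). So we spell Db augmented seventh:
root → Db
3rd (major 3rd) → F
5th (augmented 5th) → A
7th (minor 7th) → Cb

Db, F, A, Cb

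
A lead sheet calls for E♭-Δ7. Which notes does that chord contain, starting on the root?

Eb  Gb  Bb  D

E♭-Δ7: minor-major seventh on Eb.
Root: Eb
Minor 3rd (3rd): Gb
Perfect 5th (5th): Bb
Major 7th (7th): D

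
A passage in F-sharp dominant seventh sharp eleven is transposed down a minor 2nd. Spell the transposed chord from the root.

E#  G##  B#  D#  A##

F# down a minor 2nd → E#. New chord: E# dominant seventh sharp eleven.
- root: E#
- major 3rd: G##
- perfect 5th: B#
- minor 7th: D#
- augmented 11th: A##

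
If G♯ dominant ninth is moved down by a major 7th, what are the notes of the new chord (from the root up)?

G-sharp down a major 7th → A. New chord: A dominant ninth.
- root: A
- major 3rd: C-sharp
- perfect 5th: E
- minor 7th: G
- major 9th: B

A, C-sharp, E, G, B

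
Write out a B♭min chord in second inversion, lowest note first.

In root position, B♭min is Bb–Db–F.
Second inversion puts the fifth (F) in the bass.

F, Bb, Db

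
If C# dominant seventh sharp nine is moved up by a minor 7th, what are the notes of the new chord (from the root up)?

B, D-sharp, F-sharp, A, C-double-sharp

C-sharp up a minor 7th → B. New chord: B dominant seventh sharp nine.
- root: B
- major 3rd: D-sharp
- perfect 5th: F-sharp
- minor 7th: A
- augmented 9th: C-double-sharp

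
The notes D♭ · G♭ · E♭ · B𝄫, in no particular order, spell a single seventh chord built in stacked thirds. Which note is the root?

E♭

Stacking in thirds gives E♭ – G♭ – B𝄫 – D♭, so E♭ is the root — E♭ half-diminished seventh.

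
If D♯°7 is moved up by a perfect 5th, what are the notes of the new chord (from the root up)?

A♯, C♯, E, G

A perfect 5th up from D♯ is A♯, so the new chord is A♯ diminished seventh.
root → A♯
3rd (minor 3rd) → C♯
5th (diminished 5th) → E
7th (diminished 7th) → G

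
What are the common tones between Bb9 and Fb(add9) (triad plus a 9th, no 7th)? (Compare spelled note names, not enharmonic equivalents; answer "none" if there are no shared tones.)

Ab

Bb9: Bb D F Ab C
Fb(add9): Fb Ab Cb Gb
Common to both → Ab.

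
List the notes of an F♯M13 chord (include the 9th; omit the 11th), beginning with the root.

F♯M13: major thirteenth on F#.
root → F#
3rd (major 3rd) → A#
5th (perfect 5th) → C#
7th (major 7th) → E#
9th (major 9th) → G#
13th (major 13th) → D#

F#, A#, C#, E#, G#, D#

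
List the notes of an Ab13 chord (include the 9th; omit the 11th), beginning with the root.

Ab13: dominant thirteenth on Ab.
root → Ab
3rd (major 3rd) → C
5th (perfect 5th) → Eb
7th (minor 7th) → Gb
9th (major 9th) → Bb
13th (major 13th) → F

Ab – C – Eb – Gb – Bb – F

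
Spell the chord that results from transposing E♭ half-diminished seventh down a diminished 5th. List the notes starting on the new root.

A – C – E-flat – G

A diminished 5th down from E-flat is A, so the new chord is A half-diminished seventh.
- root: A
- minor 3rd: C
- diminished 5th: E-flat
- minor 7th: G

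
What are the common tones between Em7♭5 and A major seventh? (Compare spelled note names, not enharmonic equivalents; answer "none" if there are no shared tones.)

E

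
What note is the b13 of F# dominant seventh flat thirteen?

D

Root of F# dominant seventh flat thirteen = F#. The 13th is a minor 13th: F# up a minor 13th → D.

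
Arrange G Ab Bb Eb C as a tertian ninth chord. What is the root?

Stacking in thirds gives Ab – C – Eb – G – Bb, so Ab is the root — Ab major ninth.

Ab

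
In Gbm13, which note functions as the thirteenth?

Eb

Gbm13 is built on Gb; its 13th is a major 13th above the root.
A sixth above G uses the letter E, and the major 13th above Gb is Eb.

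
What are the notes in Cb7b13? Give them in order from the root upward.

C♭, E♭, G♭, B𝄫, A𝄫

Root C♭, quality dominant seventh flat thirteen:
- root: C♭
- major 3rd: E♭
- perfect 5th: G♭
- minor 7th: B𝄫
- minor 13th: A𝄫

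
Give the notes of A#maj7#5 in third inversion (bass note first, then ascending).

A#maj7#5 = A♯–C𝄪–E𝄪–G𝄪; third inversion → seventh (G𝄪) lowest.

G𝄪 – A♯ – C𝄪 – E𝄪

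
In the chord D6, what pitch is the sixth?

B

Root of D6 = D. The 6th is a major 6th: D up a major 6th → B.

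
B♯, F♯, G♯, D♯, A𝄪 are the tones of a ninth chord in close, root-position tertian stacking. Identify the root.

Stacking in thirds gives G♯ – B♯ – D♯ – F♯ – A𝄪, so G♯ is the root — G♯ dominant seventh sharp nine.

G♯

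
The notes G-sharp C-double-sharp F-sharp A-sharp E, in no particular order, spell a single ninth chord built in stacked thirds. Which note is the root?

F-sharp

Stacking in thirds gives F-sharp – A-sharp – C-double-sharp – E – G-sharp, so F-sharp is the root — F-sharp dominant ninth sharp five.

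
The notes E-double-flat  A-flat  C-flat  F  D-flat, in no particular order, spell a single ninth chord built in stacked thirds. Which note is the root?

Stacking in thirds gives D-flat – F – A-flat – C-flat – E-double-flat, so D-flat is the root — D-flat dominant seventh flat nine.

D-flat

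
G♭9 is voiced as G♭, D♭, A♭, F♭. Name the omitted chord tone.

The full G♭9 chord is G♭, B♭, D♭, F♭, A♭.
Comparing with the voicing, the major 3rd (3rd) — B♭ — is absent.

B♭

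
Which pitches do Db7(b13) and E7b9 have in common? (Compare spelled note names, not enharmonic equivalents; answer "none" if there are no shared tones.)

Db7(b13) = Db, F, Ab, Cb, Bbb.
E7b9 = E, G#, B, D, F.
Shared: F.

F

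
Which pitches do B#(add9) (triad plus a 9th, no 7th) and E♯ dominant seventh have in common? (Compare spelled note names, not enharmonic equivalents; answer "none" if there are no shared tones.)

B♯

B#(add9): B♯ D𝄪 F𝄪 C𝄪
E♯ dominant seventh: E♯ G𝄪 B♯ D♯
Common to both → B♯.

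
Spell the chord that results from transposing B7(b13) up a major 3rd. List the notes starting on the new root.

A major 3rd up from B is D#, so the new chord is D# dominant seventh flat thirteen.
root → D#
3rd (major 3rd) → F##
5th (perfect 5th) → A#
7th (minor 7th) → C#
13th (minor 13th) → B

D#, F##, A#, C#, B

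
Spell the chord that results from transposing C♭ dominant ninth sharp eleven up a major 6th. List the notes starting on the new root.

C-flat up a major 6th → A-flat. New chord: A-flat dominant ninth sharp eleven.
- root: A-flat
- major 3rd: C
- perfect 5th: E-flat
- minor 7th: G-flat
- major 9th: B-flat
- augmented 11th: D

A-flat C E-flat G-flat B-flat D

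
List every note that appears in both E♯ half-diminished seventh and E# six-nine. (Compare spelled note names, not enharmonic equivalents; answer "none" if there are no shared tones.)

E♯ half-diminished seventh = E#, G#, B, D#.
E# six-nine = E#, G##, B#, C##, F##.
Shared: E#.

E#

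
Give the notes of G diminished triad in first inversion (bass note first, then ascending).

G diminished triad = G–B-flat–D-flat; first inversion → third (B-flat) lowest.

B-flat, D-flat, G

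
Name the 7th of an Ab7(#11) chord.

Root of Ab7(#11) = Ab. The 7th is a minor 7th: Ab up a minor 7th → Gb.

Gb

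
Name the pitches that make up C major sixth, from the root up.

C, E, G, A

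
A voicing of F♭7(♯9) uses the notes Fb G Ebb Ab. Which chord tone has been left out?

The full F♭7(♯9) chord is Fb, Ab, Cb, Ebb, G.
Comparing with the voicing, the perfect 5th (5th) — Cb — is absent.

Cb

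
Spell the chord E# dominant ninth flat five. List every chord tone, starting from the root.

E# dominant ninth flat five is a dominant ninth flat five built on E-sharp.
root → E-sharp
3rd (major 3rd) → G-double-sharp
5th (diminished 5th) → B
7th (minor 7th) → D-sharp
9th (major 9th) → F-double-sharp

E-sharp G-double-sharp B D-sharp F-double-sharp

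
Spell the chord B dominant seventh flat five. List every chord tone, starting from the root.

B dominant seventh flat five: dominant seventh flat five on B.
root → B
3rd (major 3rd) → D♯
5th (diminished 5th) → F
7th (minor 7th) → A

B, D♯, F, A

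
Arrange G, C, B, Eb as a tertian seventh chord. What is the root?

Stacking in thirds gives C – Eb – G – B, so C is the root — C minor-major seventh.

C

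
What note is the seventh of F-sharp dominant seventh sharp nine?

E

Root of F-sharp dominant seventh sharp nine = F-sharp. The 7th is a minor 7th: F-sharp up a minor 7th → E.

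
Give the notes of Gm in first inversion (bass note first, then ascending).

Bb  D  G

Gm = G–Bb–D; first inversion → third (Bb) lowest.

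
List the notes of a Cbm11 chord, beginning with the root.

Cbm11 is a minor eleventh built on Cb.
Root: Cb
Minor 3rd (3rd): Ebb
Perfect 5th (5th): Gb
Minor 7th (7th): Bbb
Major 9th (9th): Db
Perfect 11th (11th): Fb

Cb – Ebb – Gb – Bbb – Db – Fb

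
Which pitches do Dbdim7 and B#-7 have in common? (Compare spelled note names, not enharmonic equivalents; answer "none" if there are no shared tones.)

Dbdim7 = Db, Fb, Abb, Cbb.
B#-7 = B#, D#, F##, A#.
Shared: none.

none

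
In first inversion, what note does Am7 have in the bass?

Am7 in root position is A–C–E–G.
First inversion places the third in the bass, which is C.

C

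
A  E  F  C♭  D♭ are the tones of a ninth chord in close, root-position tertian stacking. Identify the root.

D♭

Stacking in thirds gives D♭ – F – A – C♭ – E, so D♭ is the root — D♭ dominant seventh sharp nine sharp five.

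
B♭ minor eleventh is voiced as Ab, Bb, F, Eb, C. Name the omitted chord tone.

Db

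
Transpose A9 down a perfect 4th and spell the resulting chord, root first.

E – G# – B – D – F#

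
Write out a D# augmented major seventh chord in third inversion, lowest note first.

In root position, D# augmented major seventh is D♯–F𝄪–A𝄪–C𝄪.
Third inversion puts the seventh (C𝄪) in the bass.

C𝄪, D♯, F𝄪, A𝄪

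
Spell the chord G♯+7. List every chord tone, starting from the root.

Root G♯, quality augmented seventh:
root → G♯
3rd (major 3rd) → B♯
5th (augmented 5th) → D𝄪
7th (minor 7th) → F♯

G♯, B♯, D𝄪, F♯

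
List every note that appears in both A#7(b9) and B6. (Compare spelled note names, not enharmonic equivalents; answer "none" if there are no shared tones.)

A#7(b9) = A#, C##, E#, G#, B.
B6 = B, D#, F#, G#.
Shared: G#, B.

G#, B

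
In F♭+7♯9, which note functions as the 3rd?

Ab

Root of F♭+7♯9 = Fb. The 3rd is a major 3rd: Fb up a major 3rd → Ab.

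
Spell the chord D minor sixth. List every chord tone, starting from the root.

D  F  A  B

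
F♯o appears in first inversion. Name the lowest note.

A

F♯o in root position is F♯–A–C.
First inversion places the third in the bass, which is A.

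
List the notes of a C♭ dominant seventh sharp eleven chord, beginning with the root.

C-flat – E-flat – G-flat – B-double-flat – F

C♭ dominant seventh sharp eleven: dominant seventh sharp eleven on C-flat.
root → C-flat
3rd (major 3rd) → E-flat
5th (perfect 5th) → G-flat
7th (minor 7th) → B-double-flat
11th (augmented 11th) → F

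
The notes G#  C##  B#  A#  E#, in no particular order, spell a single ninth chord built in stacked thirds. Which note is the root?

A#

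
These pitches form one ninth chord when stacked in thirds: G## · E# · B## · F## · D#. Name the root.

E#

Stacking in thirds gives E# – G## – B## – D# – F##, so E# is the root — E# dominant ninth sharp five.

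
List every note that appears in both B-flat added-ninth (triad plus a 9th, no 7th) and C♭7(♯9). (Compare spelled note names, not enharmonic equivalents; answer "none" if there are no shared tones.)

B-flat added-ninth: Bb D F C
C♭7(♯9): Cb Eb Gb Bbb D
Common to both → D.

D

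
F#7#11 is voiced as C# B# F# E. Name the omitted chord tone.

A#

The full F#7#11 chord is F#, A#, C#, E, B#.
Comparing with the voicing, the major 3rd (3rd) — A# — is absent.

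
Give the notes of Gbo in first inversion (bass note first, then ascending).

Bbb Dbb Gb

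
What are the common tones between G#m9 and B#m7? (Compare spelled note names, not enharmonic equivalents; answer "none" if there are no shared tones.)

D# A#

G#m9 = G#, B, D#, F#, A#.
B#m7 = B#, D#, F##, A#.
Shared: D#, A#.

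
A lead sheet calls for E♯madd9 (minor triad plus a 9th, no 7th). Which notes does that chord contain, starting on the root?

E#  G#  B#  F##

E♯madd9 is a minor added-ninth built on E#.
E# — root
G# — minor 3rd
B# — perfect 5th
F## — major 9th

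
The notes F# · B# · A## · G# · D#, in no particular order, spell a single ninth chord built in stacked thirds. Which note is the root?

G#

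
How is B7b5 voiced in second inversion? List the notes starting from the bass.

B7b5 = B–D#–F–A; second inversion → fifth (F) lowest.

F – A – B – D#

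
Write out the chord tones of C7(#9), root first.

C7(#9) is a dominant seventh sharp nine built on C.
Root: C
Major 3rd (3rd): E
Perfect 5th (5th): G
Minor 7th (7th): Bb
Augmented 9th (9th): D#

C  E  G  Bb  D#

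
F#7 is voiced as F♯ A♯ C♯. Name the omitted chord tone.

The full F#7 chord is F♯, A♯, C♯, E.
Comparing with the voicing, the minor 7th (7th) — E — is absent.

E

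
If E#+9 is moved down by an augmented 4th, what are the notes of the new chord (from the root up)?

B D# F## A C#

An augmented 4th down from E# is B, so the new chord is B dominant ninth sharp five.
Root: B
Major 3rd (3rd): D#
Augmented 5th (5th): F##
Minor 7th (7th): A
Major 9th (9th): C#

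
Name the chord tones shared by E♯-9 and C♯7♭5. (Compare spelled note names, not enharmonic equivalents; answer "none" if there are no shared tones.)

E#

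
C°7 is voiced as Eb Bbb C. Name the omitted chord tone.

C°7 = C, Eb, Gb, Bbb. The voicing lacks the 5th (diminished 5th), Gb.

Gb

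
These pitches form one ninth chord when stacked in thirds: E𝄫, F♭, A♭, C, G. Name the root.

F♭

Stacking in thirds gives F♭ – A♭ – C – E𝄫 – G, so F♭ is the root — F♭ dominant seventh sharp nine sharp five.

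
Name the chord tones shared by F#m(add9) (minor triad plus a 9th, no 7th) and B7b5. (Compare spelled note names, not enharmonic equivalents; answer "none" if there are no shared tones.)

A

F#m(add9): F# A C# G#
B7b5: B D# F A
Common to both → A.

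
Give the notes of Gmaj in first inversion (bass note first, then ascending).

B  D  G

Gmaj = G–B–D; first inversion → third (B) lowest.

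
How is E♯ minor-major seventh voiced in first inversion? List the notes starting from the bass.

E♯ minor-major seventh = E-sharp–G-sharp–B-sharp–D-double-sharp; first inversion → third (G-sharp) lowest.

G-sharp – B-sharp – D-double-sharp – E-sharp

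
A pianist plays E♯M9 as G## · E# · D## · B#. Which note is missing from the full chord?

E♯M9 = E#, G##, B#, D##, F##. The voicing lacks the 9th (major 9th), F##.

F##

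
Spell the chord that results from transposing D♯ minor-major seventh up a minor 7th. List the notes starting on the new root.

C-sharp – E – G-sharp – B-sharp

Transposed root: D-sharp → C-sharp (minor 7th up). So we spell C-sharp minor-major seventh:
- root: C-sharp
- minor 3rd: E
- perfect 5th: G-sharp
- major 7th: B-sharp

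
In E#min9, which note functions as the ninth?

F𝄪

Root of E#min9 = E♯. The 9th is a major 9th: E♯ up a major 9th → F𝄪.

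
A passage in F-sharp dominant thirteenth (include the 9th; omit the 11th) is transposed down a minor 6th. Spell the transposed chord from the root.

A# – C## – E# – G# – B# – F##

Transposed root: F# → A# (minor 6th down). So we spell A# dominant thirteenth:
root → A#
3rd (major 3rd) → C##
5th (perfect 5th) → E#
7th (minor 7th) → G#
9th (major 9th) → B#
13th (major 13th) → F##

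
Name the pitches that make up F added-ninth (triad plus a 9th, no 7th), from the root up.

F added-ninth: added-ninth on F.
root → F
3rd (major 3rd) → A
5th (perfect 5th) → C
9th (major 9th) → G

F  A  C  G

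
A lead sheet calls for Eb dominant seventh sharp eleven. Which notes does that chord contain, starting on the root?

Root Eb, quality dominant seventh sharp eleven:
Eb — root
G — major 3rd
Bb — perfect 5th
Db — minor 7th
A — augmented 11th

Eb, G, Bb, Db, A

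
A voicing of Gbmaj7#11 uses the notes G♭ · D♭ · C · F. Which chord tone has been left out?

B♭

Gbmaj7#11 = G♭, B♭, D♭, F, C. The voicing lacks the 3rd (major 3rd), B♭.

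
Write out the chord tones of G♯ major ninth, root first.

G♯ major ninth is a major ninth built on G#.
Root: G#
Major 3rd (3rd): B#
Perfect 5th (5th): D#
Major 7th (7th): F##
Major 9th (9th): A#

G#, B#, D#, F##, A#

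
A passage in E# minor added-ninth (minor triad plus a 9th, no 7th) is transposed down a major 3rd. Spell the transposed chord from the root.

C-sharp  E  G-sharp  D-sharp

A major 3rd down from E-sharp is C-sharp, so the new chord is C-sharp minor added-ninth.
C-sharp — root
E — minor 3rd
G-sharp — perfect 5th
D-sharp — major 9th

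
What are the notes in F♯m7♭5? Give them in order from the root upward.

F#, A, C, E

F♯m7♭5 is a half-diminished seventh built on F#.
Root: F#
Minor 3rd (3rd): A
Diminished 5th (5th): C
Minor 7th (7th): E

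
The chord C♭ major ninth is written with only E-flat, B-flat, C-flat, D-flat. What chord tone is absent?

The full C♭ major ninth chord is C-flat, E-flat, G-flat, B-flat, D-flat.
Comparing with the voicing, the perfect 5th (5th) — G-flat — is absent.

G-flat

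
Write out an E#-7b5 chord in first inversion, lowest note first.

G#, B, D#, E#

E#-7b5 = E#–G#–B–D#; first inversion → third (G#) lowest.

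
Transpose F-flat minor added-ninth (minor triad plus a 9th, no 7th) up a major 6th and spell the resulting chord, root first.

Transposed root: F-flat → D-flat (major 6th up). So we spell D-flat minor added-ninth:
Root: D-flat
Minor 3rd (3rd): F-flat
Perfect 5th (5th): A-flat
Major 9th (9th): E-flat

D-flat – F-flat – A-flat – E-flat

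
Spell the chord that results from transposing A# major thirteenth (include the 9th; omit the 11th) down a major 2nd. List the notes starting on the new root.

G-sharp – B-sharp – D-sharp – F-double-sharp – A-sharp – E-sharp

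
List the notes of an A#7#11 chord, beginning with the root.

A#  C##  E#  G#  D##

A#7#11 is a dominant seventh sharp eleven built on A#.
- root: A#
- major 3rd: C##
- perfect 5th: E#
- minor 7th: G#
- augmented 11th: D##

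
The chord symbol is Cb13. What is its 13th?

Cb13 is built on Cb; its 13th is a major 13th above the root.
A sixth above C uses the letter A, and the major 13th above Cb is Ab.

Ab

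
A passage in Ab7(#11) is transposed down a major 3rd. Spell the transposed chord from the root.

Ab down a major 3rd → Fb. New chord: Fb dominant seventh sharp eleven.
Root: Fb
Major 3rd (3rd): Ab
Perfect 5th (5th): Cb
Minor 7th (7th): Ebb
Augmented 11th (11th): Bb

Fb, Ab, Cb, Ebb, Bb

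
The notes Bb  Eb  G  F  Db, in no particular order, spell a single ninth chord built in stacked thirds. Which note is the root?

Arranged so that each adjacent pair is a third by letter name: Eb – G – Bb – Db – F.
The bottom of that stack, Eb, is the root (this is Eb dominant ninth).

Eb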